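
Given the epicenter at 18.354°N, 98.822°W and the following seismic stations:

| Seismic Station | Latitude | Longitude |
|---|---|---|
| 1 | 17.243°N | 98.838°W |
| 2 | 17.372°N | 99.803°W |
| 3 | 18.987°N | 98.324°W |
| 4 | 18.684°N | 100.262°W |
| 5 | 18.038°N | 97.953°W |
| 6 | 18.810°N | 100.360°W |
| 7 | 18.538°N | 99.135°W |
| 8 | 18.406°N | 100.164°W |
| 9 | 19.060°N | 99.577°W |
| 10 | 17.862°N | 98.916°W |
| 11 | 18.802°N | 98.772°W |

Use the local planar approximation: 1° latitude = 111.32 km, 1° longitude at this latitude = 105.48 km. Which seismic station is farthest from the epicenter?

6

Distances from 18.354°N, 98.822°W:
1: √((-1.111·111.32)² + (-0.016·105.48)²) = √(15295.88160 + 2.84826) = 123.688 km
2: √((-0.982·111.32)² + (-0.981·105.48)²) = √(11950.04033 + 10707.25774) = 150.523 km
3: √((0.633·111.32)² + (0.498·105.48)²) = √(4965.39515 + 2759.30004) = 87.890 km
4: √((0.330·111.32)² + (-1.440·105.48)²) = √(1349.50431 + 23070.93664) = 156.270 km
5: √((-0.316·111.32)² + (0.869·105.48)²) = √(1237.42977 + 8401.94424) = 98.180 km
6: √((0.456·111.32)² + (-1.538·105.48)²) = √(2576.77252 + 26318.00185) = 169.985 km
7: √((0.184·111.32)² + (-0.313·105.48)²) = √(419.54837 + 1090.00607) = 38.853 km
8: √((0.052·111.32)² + (-1.342·105.48)²) = √(33.50835 + 20037.58021) = 141.672 km
9: √((0.706·111.32)² + (-0.755·105.48)²) = √(6176.68989 + 6342.11548) = 111.887 km
10: √((-0.492·111.32)² + (-0.094·105.48)²) = √(2999.69156 + 98.30960) = 55.660 km
11: √((0.448·111.32)² + (0.050·105.48)²) = √(2487.15255 + 27.81508) = 50.149 km
Maximum: 6 at 169.985 km.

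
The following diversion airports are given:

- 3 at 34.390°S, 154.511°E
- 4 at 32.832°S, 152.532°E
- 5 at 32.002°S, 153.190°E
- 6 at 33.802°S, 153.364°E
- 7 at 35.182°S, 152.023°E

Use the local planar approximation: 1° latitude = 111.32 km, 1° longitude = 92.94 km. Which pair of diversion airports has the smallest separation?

Pairwise distances:
3–4: 252.804 km
3–5: 292.814 km
3–6: 125.094 km
3–7: 247.473 km
4–5: 110.801 km
4–6: 132.812 km
4–7: 265.845 km
5–6: 201.028 km
5–7: 370.241 km
6–7: 197.820 km
Closest pair: 4–5 at 110.801 km.

4 and 5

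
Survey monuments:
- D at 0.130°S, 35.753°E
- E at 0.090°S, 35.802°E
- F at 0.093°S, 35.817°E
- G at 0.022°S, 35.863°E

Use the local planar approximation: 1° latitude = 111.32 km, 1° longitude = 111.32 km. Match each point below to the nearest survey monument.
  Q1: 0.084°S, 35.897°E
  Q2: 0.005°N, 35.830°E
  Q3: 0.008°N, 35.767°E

Q1 at 0.084°S, 35.897°E:
  D: 16.828 km
  E: 10.596 km
  F: 8.962 km
  G: 7.872 km
  → nearest: G (7.872 km)
Q2 at 0.005°N, 35.830°E:
  D: 17.301 km
  E: 11.025 km
  F: 11.005 km
  G: 4.746 km
  → nearest: G (4.746 km)
Q3 at 0.008°N, 35.767°E:
  D: 15.441 km
  E: 11.584 km
  F: 12.546 km
  G: 11.196 km
  → nearest: G (11.196 km)

Q1→G; Q2→G; Q3→G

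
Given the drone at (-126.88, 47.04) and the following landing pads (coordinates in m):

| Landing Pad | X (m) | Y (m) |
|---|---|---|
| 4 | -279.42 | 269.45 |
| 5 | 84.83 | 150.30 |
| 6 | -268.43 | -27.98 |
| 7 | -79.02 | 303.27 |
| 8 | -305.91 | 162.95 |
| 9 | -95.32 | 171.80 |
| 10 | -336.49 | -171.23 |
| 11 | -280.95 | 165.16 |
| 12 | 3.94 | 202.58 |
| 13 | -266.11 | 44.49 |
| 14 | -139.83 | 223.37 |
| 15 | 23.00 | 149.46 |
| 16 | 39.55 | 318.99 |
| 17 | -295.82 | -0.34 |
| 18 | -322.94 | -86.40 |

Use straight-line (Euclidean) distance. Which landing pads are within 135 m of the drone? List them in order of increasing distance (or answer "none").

Distances from (-126.88, 47.04):
4: √((-152.54)² + (222.41)²) = √(23268.4516 + 49466.2081) = 269.69 m
5: √((211.71)² + (103.26)²) = √(44821.1241 + 10662.6276) = 235.55 m
6: √((-141.55)² + (-75.02)²) = √(20036.4025 + 5628.0004) = 160.20 m
7: √((47.86)² + (256.23)²) = √(2290.5796 + 65653.8129) = 260.66 m
8: √((-179.03)² + (115.91)²) = √(32051.7409 + 13435.1281) = 213.28 m
9: √((31.56)² + (124.76)²) = √(996.0336 + 15565.0576) = 128.69 m
10: √((-209.61)² + (-218.27)²) = √(43936.3521 + 47641.7929) = 302.62 m
11: √((-154.07)² + (118.12)²) = √(23737.5649 + 13952.3344) = 194.14 m
12: √((130.82)² + (155.54)²) = √(17113.8724 + 24192.6916) = 203.24 m
13: √((-139.23)² + (-2.55)²) = √(19384.9929 + 6.5025) = 139.25 m
14: √((-12.95)² + (176.33)²) = √(167.7025 + 31092.2689) = 176.80 m
15: √((149.88)² + (102.42)²) = √(22464.0144 + 10489.8564) = 181.53 m
16: √((166.43)² + (271.95)²) = √(27698.9449 + 73956.8025) = 318.83 m
17: √((-168.94)² + (-47.38)²) = √(28540.7236 + 2244.8644) = 175.46 m
18: √((-196.06)² + (-133.44)²) = √(38439.5236 + 17806.2336) = 237.16 m
Threshold 135 m: 9 (128.69 m) is within range.

9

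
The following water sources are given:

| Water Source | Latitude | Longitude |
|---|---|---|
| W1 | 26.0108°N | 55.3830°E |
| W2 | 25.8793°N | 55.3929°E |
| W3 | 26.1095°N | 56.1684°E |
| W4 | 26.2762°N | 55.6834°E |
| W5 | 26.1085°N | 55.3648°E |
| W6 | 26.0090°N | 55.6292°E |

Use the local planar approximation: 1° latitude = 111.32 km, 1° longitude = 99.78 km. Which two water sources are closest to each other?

Pairwise distances:
W1–W2: 14.6719 km
W1–W3: 79.1337 km
W1–W4: 42.0868 km
W1–W5: 11.0265 km
W1–W6: 24.5667 km
W2–W3: 81.5123 km
W2–W4: 52.8424 km
W2–W5: 25.6681 km
W2–W6: 27.6475 km
W3–W4: 51.8293 km
W3–W5: 80.1833 km
W3–W6: 54.9523 km
W4–W5: 36.8661 km
W4–W6: 30.2323 km
W5–W6: 28.6127 km
Closest pair: W1–W5 at 11.0265 km.

W1 and W5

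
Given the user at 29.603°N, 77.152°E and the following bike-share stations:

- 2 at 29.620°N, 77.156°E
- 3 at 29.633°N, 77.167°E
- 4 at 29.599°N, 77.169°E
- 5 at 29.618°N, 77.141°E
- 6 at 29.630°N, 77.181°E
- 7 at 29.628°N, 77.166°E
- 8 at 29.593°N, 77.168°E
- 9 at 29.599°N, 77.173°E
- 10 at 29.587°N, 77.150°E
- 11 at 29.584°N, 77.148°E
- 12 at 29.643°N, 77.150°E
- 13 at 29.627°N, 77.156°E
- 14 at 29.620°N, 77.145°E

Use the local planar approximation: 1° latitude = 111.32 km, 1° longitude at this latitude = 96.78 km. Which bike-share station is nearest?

4

Distances from 29.603°N, 77.152°E:
2: 1.932 km
3: 3.641 km
4: 1.704 km
5: 1.980 km
6: 4.112 km
7: 3.095 km
8: 1.907 km
9: 2.081 km
10: 1.792 km
11: 2.150 km
12: 4.457 km
13: 2.700 km
14: 2.010 km
Minimum: 4 at 1.704 km.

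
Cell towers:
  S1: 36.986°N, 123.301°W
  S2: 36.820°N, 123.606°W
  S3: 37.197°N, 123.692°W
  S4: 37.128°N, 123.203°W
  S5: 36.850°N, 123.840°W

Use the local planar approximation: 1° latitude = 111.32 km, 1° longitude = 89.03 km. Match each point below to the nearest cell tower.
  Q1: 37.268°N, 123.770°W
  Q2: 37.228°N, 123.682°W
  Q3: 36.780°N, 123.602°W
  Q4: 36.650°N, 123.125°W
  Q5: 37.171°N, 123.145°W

Q1→S3; Q2→S3; Q3→S2; Q4→S1; Q5→S4

Q1 at 37.268°N, 123.770°W:
  S1: 52.239 km
  S2: 51.965 km
  S3: 10.521 km
  S4: 52.831 km
  S5: 46.947 km
  → nearest: S3 (10.521 km)
Q2 at 37.228°N, 123.682°W:
  S1: 43.317 km
  S2: 45.920 km
  S3: 3.564 km
  S4: 44.074 km
  S5: 44.368 km
  → nearest: S3 (3.564 km)
Q3 at 36.780°N, 123.602°W:
  S1: 35.270 km
  S2: 4.467 km
  S3: 47.107 km
  S4: 52.561 km
  S5: 22.577 km
  → nearest: S2 (4.467 km)
Q4 at 36.650°N, 123.125°W:
  S1: 40.553 km
  S2: 46.819 km
  S3: 79.095 km
  S4: 53.662 km
  S5: 67.438 km
  → nearest: S1 (40.553 km)
Q5 at 37.171°N, 123.145°W:
  S1: 24.840 km
  S2: 56.668 km
  S3: 48.785 km
  S4: 7.041 km
  S5: 71.453 km
  → nearest: S4 (7.041 km)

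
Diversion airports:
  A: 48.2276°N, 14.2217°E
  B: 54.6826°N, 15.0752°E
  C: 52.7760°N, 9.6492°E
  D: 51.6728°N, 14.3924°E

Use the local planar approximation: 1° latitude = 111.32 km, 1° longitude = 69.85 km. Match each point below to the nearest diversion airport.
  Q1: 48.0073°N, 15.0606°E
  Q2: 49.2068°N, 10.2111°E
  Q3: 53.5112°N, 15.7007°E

Q1→A; Q2→A; Q3→B

Q1 at 48.0073°N, 15.0606°E:
  A: √((0.2203·111.32)² + (-0.8389·69.85)²) = √(601.416570 + 3433.627746) = 63.5220 km
  B: √((6.6753·111.32)² + (0.0146·69.85)²) = √(552189.281367 + 1.040012) = 743.0951 km
  C: √((4.7687·111.32)² + (-5.4114·69.85)²) = √(281803.510406 + 142873.635428) = 651.6726 km
  D: √((3.6655·111.32)² + (-0.6682·69.85)²) = √(166499.465249 + 2178.440806) = 410.7042 km
  → nearest: A (63.5220 km)
Q2 at 49.2068°N, 10.2111°E:
  A: √((-0.9792·111.32)² + (4.0106·69.85)²) = √(11881.990613 + 78478.649315) = 300.6005 km
  B: √((5.4758·111.32)² + (4.8641·69.85)²) = √(371570.776627 + 115435.080662) = 697.8580 km
  C: √((3.5692·111.32)² + (-0.5619·69.85)²) = √(157865.839687 + 1540.461629) = 399.2572 km
  D: √((2.4660·111.32)² + (4.1813·69.85)²) = √(75358.551109 + 85301.266191) = 400.8239 km
  → nearest: A (300.6005 km)
Q3 at 53.5112°N, 15.7007°E:
  A: √((-5.2836·111.32)² + (-1.4790·69.85)²) = √(345944.362972 + 10672.573856) = 597.1741 km
  B: √((1.1714·111.32)² + (-0.6255·69.85)²) = √(17004.224678 + 1908.918773) = 137.5251 km
  C: √((-0.7352·111.32)² + (-6.0515·69.85)²) = √(6698.188914 + 178672.986292) = 430.5475 km
  D: √((-1.8384·111.32)² + (-1.3083·69.85)²) = √(41881.904099 + 8351.173446) = 224.1274 km
  → nearest: B (137.5251 km)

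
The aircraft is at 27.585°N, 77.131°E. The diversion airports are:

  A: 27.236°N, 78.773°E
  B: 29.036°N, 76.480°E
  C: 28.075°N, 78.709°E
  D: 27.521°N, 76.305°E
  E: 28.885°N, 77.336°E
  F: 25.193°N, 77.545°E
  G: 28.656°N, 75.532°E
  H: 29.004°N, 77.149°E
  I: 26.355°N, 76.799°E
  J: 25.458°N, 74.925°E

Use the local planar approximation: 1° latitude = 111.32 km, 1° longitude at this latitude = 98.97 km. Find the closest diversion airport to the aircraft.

D

Distances from 27.585°N, 77.131°E:
A: √((-0.349·111.32)² + (1.642·98.97)²) = √(1509.37534 + 26409.09058) = 167.088 km
B: √((1.451·111.32)² + (-0.651·98.97)²) = √(26090.42900 + 4151.15660) = 173.901 km
C: √((0.490·111.32)² + (1.578·98.97)²) = √(2975.35339 + 24390.52443) = 165.426 km
D: √((-0.064·111.32)² + (-0.826·98.97)²) = √(50.75822 + 6682.93497) = 82.059 km
E: √((1.300·111.32)² + (0.205·98.97)²) = √(20942.72066 + 411.63743) = 146.131 km
F: √((-2.392·111.32)² + (0.414·98.97)²) = √(70903.67505 + 1678.83426) = 269.411 km
G: √((1.071·111.32)² + (-1.599·98.97)²) = √(14214.29541 + 25044.02150) = 198.137 km
H: √((1.419·111.32)² + (0.018·98.97)²) = √(24952.33464 + 3.17360) = 157.973 km
I: √((-1.230·111.32)² + (-0.332·98.97)²) = √(18748.07224 + 1079.65079) = 140.811 km
J: √((-2.127·111.32)² + (-2.206·98.97)²) = √(56063.65080 + 47667.03699) = 322.072 km
Minimum: D at 82.059 km.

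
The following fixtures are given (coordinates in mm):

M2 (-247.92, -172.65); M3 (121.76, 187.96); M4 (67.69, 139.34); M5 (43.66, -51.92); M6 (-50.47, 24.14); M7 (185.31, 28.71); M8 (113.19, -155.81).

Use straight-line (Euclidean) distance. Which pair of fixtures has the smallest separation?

M3 and M4

Pairwise distances:
M2–M3: 516.43 mm
M2–M4: 443.79 mm
M2–M5: 315.59 mm
M2–M6: 278.77 mm
M2–M7: 477.74 mm
M2–M8: 361.50 mm
M3–M4: 72.71 mm
M3–M5: 252.27 mm
M3–M6: 237.70 mm
M3–M7: 171.46 mm
M3–M8: 343.88 mm
M4–M5: 192.76 mm
M4–M6: 165.02 mm
M4–M7: 161.47 mm
M4–M8: 298.64 mm
M5–M6: 121.02 mm
M5–M7: 162.99 mm
M5–M8: 125.01 mm
M6–M7: 235.82 mm
M6–M8: 243.24 mm
M7–M8: 198.11 mm
Closest pair: M3–M4 at 72.71 mm.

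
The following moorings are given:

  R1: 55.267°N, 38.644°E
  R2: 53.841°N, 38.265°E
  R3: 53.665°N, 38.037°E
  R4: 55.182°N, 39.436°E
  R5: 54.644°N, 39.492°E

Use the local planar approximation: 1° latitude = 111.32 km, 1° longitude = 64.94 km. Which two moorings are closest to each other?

Pairwise distances:
R2–R3: 24.558 km
R1–R4: 52.296 km
R4–R5: 60.000 km
R1–R5: 88.557 km
R2–R5: 119.748 km
R3–R5: 144.240 km
R1–R2: 160.639 km
R2–R4: 167.533 km
R1–R3: 182.639 km
R3–R4: 191.760 km
Closest pair: R2–R3 at 24.558 km.

R2 and R3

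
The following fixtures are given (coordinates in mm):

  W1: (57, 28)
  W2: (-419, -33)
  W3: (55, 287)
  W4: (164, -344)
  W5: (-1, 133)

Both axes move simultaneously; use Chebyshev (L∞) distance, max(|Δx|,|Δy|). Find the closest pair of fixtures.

W1 and W5

Pairwise distances:
W1–W2: 476 mm
W1–W3: 259 mm
W1–W4: 372 mm
W1–W5: 105 mm
W2–W3: 474 mm
W2–W4: 583 mm
W2–W5: 418 mm
W3–W4: 631 mm
W3–W5: 154 mm
W4–W5: 477 mm
Closest pair: W1–W5 at 105 mm.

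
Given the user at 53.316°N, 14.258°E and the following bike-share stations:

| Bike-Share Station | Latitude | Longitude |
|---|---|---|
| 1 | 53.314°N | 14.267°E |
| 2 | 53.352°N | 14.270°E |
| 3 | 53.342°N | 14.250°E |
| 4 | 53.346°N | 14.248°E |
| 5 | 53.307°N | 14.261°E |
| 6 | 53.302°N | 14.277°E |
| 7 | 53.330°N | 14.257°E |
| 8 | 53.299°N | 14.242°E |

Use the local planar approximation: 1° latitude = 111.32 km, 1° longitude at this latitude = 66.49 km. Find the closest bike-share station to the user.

1

Distances from 53.316°N, 14.258°E:
1: 0.638 km
2: 4.086 km
3: 2.943 km
4: 3.405 km
5: 1.022 km
6: 2.006 km
7: 1.560 km
8: 2.171 km
Minimum: 1 at 0.638 km.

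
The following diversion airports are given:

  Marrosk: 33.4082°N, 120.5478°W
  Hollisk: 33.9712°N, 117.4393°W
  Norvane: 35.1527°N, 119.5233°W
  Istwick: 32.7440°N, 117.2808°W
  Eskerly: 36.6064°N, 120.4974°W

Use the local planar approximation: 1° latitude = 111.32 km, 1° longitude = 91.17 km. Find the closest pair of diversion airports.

Pairwise distances:
Marrosk–Hollisk: 290.2492 km
Marrosk–Norvane: 215.4925 km
Marrosk–Istwick: 306.8925 km
Marrosk–Eskerly: 356.0533 km
Hollisk–Norvane: 231.0802 km
Hollisk–Istwick: 137.3740 km
Hollisk–Eskerly: 404.7071 km
Norvane–Istwick: 337.1890 km
Norvane–Eskerly: 184.5931 km
Istwick–Eskerly: 520.4494 km
Closest pair: Hollisk–Istwick at 137.3740 km.

Hollisk and Istwick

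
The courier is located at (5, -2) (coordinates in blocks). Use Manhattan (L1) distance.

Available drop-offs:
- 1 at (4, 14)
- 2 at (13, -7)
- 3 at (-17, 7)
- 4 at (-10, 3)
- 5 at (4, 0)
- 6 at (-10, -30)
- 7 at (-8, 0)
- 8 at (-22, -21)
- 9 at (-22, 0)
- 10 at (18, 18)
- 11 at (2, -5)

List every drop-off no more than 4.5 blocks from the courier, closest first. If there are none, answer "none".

5

Distances from (5, -2):
1: |-1| + |16| = 1 + 16 = 17 blocks
2: |8| + |-5| = 8 + 5 = 13 blocks
3: |-22| + |9| = 22 + 9 = 31 blocks
4: |-15| + |5| = 15 + 5 = 20 blocks
5: |-1| + |2| = 1 + 2 = 3 blocks
6: |-15| + |-28| = 15 + 28 = 43 blocks
7: |-13| + |2| = 13 + 2 = 15 blocks
8: |-27| + |-19| = 27 + 19 = 46 blocks
9: |-27| + |2| = 27 + 2 = 29 blocks
10: |13| + |20| = 13 + 20 = 33 blocks
11: |-3| + |-3| = 3 + 3 = 6 blocks
Threshold 4.5 blocks: 5 (3 blocks) is within range.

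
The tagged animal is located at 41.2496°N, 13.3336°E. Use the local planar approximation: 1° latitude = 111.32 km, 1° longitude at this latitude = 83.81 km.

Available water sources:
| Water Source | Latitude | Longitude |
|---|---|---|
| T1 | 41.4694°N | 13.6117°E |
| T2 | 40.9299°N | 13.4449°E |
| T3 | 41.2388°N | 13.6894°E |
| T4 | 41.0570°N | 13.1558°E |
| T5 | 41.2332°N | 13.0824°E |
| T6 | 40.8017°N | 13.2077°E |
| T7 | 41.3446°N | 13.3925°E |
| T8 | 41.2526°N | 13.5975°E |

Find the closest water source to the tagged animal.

T7

Distances from 41.2496°N, 13.3336°E:
T1: √((0.2198·111.32)² + (0.2781·83.81)²) = √(598.689679 + 543.242400) = 33.7925 km
T2: √((-0.3197·111.32)² + (0.1113·83.81)²) = √(1266.577206 + 87.012573) = 36.7912 km
T3: √((-0.0108·111.32)² + (0.3558·83.81)²) = √(1.445419 + 889.208425) = 29.8438 km
T4: √((-0.1926·111.32)² + (-0.1778·83.81)²) = √(459.683548 + 222.052258) = 26.1101 km
T5: √((-0.0164·111.32)² + (-0.2512·83.81)²) = √(3.332991 + 443.231841) = 21.1321 km
T6: √((-0.4479·111.32)² + (-0.1259·83.81)²) = √(2486.042336 + 111.337930) = 50.9645 km
T7: √((0.0950·111.32)² + (0.0589·83.81)²) = √(111.839085 + 24.368134) = 11.6708 km
T8: √((0.0030·111.32)² + (0.2639·83.81)²) = √(0.111529 + 489.181993) = 22.1200 km
Minimum: T7 at 11.6708 km.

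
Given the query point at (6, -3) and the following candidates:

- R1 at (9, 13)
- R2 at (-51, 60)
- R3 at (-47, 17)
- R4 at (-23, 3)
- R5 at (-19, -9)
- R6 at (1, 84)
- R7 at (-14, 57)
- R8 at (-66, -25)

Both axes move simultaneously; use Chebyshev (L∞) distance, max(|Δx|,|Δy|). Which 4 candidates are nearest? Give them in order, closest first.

R1, R5, R4, R3

Distances from (6, -3):
R1: max(|3|, |16|) = 16
R2: max(|-57|, |63|) = 63
R3: max(|-53|, |20|) = 53
R4: max(|-29|, |6|) = 29
R5: max(|-25|, |-6|) = 25
R6: max(|-5|, |87|) = 87
R7: max(|-20|, |60|) = 60
R8: max(|-72|, |-22|) = 72
Sorted: R1 (16) < R5 (25) < R4 (29) < R3 (53) < R7 (60) < R2 (63) < …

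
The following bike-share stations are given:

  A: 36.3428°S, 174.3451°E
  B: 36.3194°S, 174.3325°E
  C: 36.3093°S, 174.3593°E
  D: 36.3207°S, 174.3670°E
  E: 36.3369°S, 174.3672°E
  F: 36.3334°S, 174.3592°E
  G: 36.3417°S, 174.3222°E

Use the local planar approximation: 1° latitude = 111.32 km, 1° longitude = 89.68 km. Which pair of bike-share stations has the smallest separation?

E and F

Pairwise distances:
E–F: 0.8164 km
C–D: 1.4448 km
D–F: 1.5774 km
A–F: 1.6413 km
D–E: 1.8035 km
A–G: 2.0573 km
A–E: 2.0879 km
B–G: 2.6487 km
B–C: 2.6534 km
C–F: 2.6828 km
A–B: 2.8394 km
B–F: 2.8570 km
B–D: 3.0973 km
A–D: 3.1480 km
C–E: 3.1531 km
F–G: 3.4444 km
B–E: 3.6714 km
A–C: 3.9407 km
E–G: 4.0708 km
D–G: 4.6483 km
C–G: 4.9070 km
Closest pair: E–F at 0.8164 km.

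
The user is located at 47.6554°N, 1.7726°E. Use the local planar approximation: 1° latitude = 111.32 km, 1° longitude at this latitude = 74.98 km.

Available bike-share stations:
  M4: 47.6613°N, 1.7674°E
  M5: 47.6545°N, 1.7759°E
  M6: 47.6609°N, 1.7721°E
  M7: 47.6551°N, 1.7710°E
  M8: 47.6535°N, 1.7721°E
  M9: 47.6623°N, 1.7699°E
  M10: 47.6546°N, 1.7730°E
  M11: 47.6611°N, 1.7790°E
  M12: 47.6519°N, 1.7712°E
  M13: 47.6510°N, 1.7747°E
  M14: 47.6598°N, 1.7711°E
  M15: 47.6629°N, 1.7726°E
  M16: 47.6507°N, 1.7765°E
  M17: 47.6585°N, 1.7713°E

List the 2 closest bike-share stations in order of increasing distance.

Distances from 47.6554°N, 1.7726°E:
M4: √((0.0059·111.32)² + (-0.0052·74.98)²) = √(0.431370 + 0.152019) = 0.7638 km
M5: √((-0.0009·111.32)² + (0.0033·74.98)²) = √(0.010038 + 0.061224) = 0.2669 km
M6: √((0.0055·111.32)² + (-0.0005·74.98)²) = √(0.374862 + 0.001406) = 0.6134 km
M7: √((-0.0003·111.32)² + (-0.0016·74.98)²) = √(0.001115 + 0.014392) = 0.1245 km
M8: √((-0.0019·111.32)² + (-0.0005·74.98)²) = √(0.044736 + 0.001406) = 0.2148 km
M9: √((0.0069·111.32)² + (-0.0027·74.98)²) = √(0.589990 + 0.040984) = 0.7943 km
M10: √((-0.0008·111.32)² + (0.0004·74.98)²) = √(0.007931 + 0.000900) = 0.0940 km
M11: √((0.0057·111.32)² + (0.0064·74.98)²) = √(0.402621 + 0.230277) = 0.7955 km
M12: √((-0.0035·111.32)² + (-0.0014·74.98)²) = √(0.151804 + 0.011019) = 0.4035 km
M13: √((-0.0044·111.32)² + (0.0021·74.98)²) = √(0.239912 + 0.024793) = 0.5145 km
M14: √((0.0044·111.32)² + (-0.0015·74.98)²) = √(0.239912 + 0.012650) = 0.5026 km
M15: √((0.0075·111.32)² + (0.0000·74.98)²) = √(0.697058 + 0.000000) = 0.8349 km
M16: √((-0.0047·111.32)² + (0.0039·74.98)²) = √(0.273742 + 0.085511) = 0.5994 km
M17: √((0.0031·111.32)² + (-0.0013·74.98)²) = √(0.119088 + 0.009501) = 0.3586 km
Sorted: M10 (0.0940 km) < M7 (0.1245 km) < M8 (0.2148 km) < M5 (0.2669 km) < …

M10, M7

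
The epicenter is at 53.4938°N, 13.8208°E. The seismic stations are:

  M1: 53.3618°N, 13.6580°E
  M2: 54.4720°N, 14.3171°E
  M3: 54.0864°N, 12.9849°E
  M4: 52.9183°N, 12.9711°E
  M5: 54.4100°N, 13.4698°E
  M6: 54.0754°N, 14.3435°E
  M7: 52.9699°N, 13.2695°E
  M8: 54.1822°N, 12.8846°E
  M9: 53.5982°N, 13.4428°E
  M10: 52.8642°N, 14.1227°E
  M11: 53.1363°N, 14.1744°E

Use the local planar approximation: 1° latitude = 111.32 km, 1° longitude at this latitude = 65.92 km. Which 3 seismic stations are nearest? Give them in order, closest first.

M1, M9, M11

Distances from 53.4938°N, 13.8208°E:
M1: √((-0.1320·111.32)² + (-0.1628·65.92)²) = √(215.920689 + 115.171016) = 18.1959 km
M2: √((0.9782·111.32)² + (0.4963·65.92)²) = √(11857.734233 + 1070.342937) = 113.7017 km
M3: √((0.5926·111.32)² + (-0.8359·65.92)²) = √(4351.807633 + 3036.288592) = 85.9540 km
M4: √((-0.5755·111.32)² + (-0.8497·65.92)²) = √(4104.280661 + 3137.369237) = 85.0979 km
M5: √((0.9162·111.32)² + (-0.3510·65.92)²) = √(10402.242410 + 535.363342) = 104.5830 km
M6: √((0.5816·111.32)² + (0.5227·65.92)²) = √(4191.748244 + 1187.242398) = 73.3416 km
M7: √((-0.5239·111.32)² + (-0.5513·65.92)²) = √(3401.286319 + 1320.718868) = 68.7168 km
M8: √((0.6884·111.32)² + (-0.9362·65.92)²) = √(5872.568870 + 3808.655318) = 98.3932 km
M9: √((0.1044·111.32)² + (-0.3780·65.92)²) = √(135.066421 + 620.894763) = 27.4947 km
M10: √((-0.6296·111.32)² + (0.3019·65.92)²) = √(4912.197662 + 396.059672) = 72.8578 km
M11: √((-0.3575·111.32)² + (0.3536·65.92)²) = √(1583.793250 + 543.324026) = 46.1207 km
Sorted: M1 (18.1959 km) < M9 (27.4947 km) < M11 (46.1207 km) < M7 (68.7168 km) < M10 (72.8578 km) < …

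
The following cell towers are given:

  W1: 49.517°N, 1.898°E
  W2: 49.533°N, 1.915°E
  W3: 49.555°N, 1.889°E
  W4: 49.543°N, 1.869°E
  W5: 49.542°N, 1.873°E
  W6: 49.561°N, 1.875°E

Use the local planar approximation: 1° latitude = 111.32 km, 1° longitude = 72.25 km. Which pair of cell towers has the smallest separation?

Pairwise distances:
W1–W2: √((0.016·111.32)² + (0.017·72.25)²) = √(3.17239 + 1.50860) = 2.164 km
W1–W3: √((0.038·111.32)² + (-0.009·72.25)²) = √(17.89425 + 0.42283) = 4.280 km
W1–W4: √((0.026·111.32)² + (-0.029·72.25)²) = √(8.37709 + 4.39007) = 3.573 km
W1–W5: √((0.025·111.32)² + (-0.025·72.25)²) = √(7.74509 + 3.26254) = 3.318 km
W1–W6: √((0.044·111.32)² + (-0.023·72.25)²) = √(23.99119 + 2.76141) = 5.172 km
W2–W3: √((0.022·111.32)² + (-0.026·72.25)²) = √(5.99780 + 3.52876) = 3.087 km
W2–W4: √((0.010·111.32)² + (-0.046·72.25)²) = √(1.23921 + 11.04565) = 3.505 km
W2–W5: √((0.009·111.32)² + (-0.042·72.25)²) = √(1.00376 + 9.20819) = 3.196 km
W2–W6: √((0.028·111.32)² + (-0.040·72.25)²) = √(9.71544 + 8.35210) = 4.251 km
W3–W4: √((-0.012·111.32)² + (-0.020·72.25)²) = √(1.78447 + 2.08803) = 1.968 km
W3–W5: √((-0.013·111.32)² + (-0.016·72.25)²) = √(2.09427 + 1.33634) = 1.852 km
W3–W6: √((0.006·111.32)² + (-0.014·72.25)²) = √(0.44612 + 1.02313) = 1.212 km
W4–W5: √((-0.001·111.32)² + (0.004·72.25)²) = √(0.01239 + 0.08352) = 0.310 km
W4–W6: √((0.018·111.32)² + (0.006·72.25)²) = √(4.01505 + 0.18792) = 2.050 km
W5–W6: √((0.019·111.32)² + (0.002·72.25)²) = √(4.47356 + 0.02088) = 2.120 km
Closest pair: W4–W5 at 0.310 km.

W4 and W5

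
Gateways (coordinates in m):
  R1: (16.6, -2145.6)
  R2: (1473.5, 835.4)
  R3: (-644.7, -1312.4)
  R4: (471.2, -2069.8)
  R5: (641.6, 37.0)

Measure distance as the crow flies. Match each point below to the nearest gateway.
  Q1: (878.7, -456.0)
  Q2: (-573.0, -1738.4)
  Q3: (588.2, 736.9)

Q1 at (878.7, -456.0):
  R1: 1896.8 m
  R2: 1421.8 m
  R3: 1747.6 m
  R4: 1664.5 m
  R5: 547.1 m
  → nearest: R5 (547.1 m)
Q2 at (-573.0, -1738.4):
  R1: 716.5 m
  R2: 3288.3 m
  R3: 432.0 m
  R4: 1095.5 m
  R5: 2151.1 m
  → nearest: R3 (432.0 m)
Q3 at (588.2, 736.9):
  R1: 2938.6 m
  R2: 890.8 m
  R3: 2391.6 m
  R4: 2809.1 m
  R5: 701.9 m
  → nearest: R5 (701.9 m)

Q1→R5; Q2→R3; Q3→R5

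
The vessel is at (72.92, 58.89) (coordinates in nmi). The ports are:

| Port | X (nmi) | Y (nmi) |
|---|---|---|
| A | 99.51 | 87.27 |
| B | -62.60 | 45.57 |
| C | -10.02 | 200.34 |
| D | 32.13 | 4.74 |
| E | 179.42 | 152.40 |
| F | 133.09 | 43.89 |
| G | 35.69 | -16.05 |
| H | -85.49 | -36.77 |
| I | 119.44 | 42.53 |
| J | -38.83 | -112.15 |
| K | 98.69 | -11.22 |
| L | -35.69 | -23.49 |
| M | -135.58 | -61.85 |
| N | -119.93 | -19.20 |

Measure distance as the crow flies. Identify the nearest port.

Distances from (72.92, 58.89):
A: √((26.59)² + (28.38)²) = √(707.0281 + 805.4244) = 38.89 nmi
B: √((-135.52)² + (-13.32)²) = √(18365.6704 + 177.4224) = 136.17 nmi
C: √((-82.94)² + (141.45)²) = √(6879.0436 + 20008.1025) = 163.97 nmi
D: √((-40.79)² + (-54.15)²) = √(1663.8241 + 2932.2225) = 67.79 nmi
E: √((106.50)² + (93.51)²) = √(11342.2500 + 8744.1201) = 141.73 nmi
F: √((60.17)² + (-15.00)²) = √(3620.4289 + 225.0000) = 62.01 nmi
G: √((-37.23)² + (-74.94)²) = √(1386.0729 + 5616.0036) = 83.68 nmi
H: √((-158.41)² + (-95.66)²) = √(25093.7281 + 9150.8356) = 185.05 nmi
I: √((46.52)² + (-16.36)²) = √(2164.1104 + 267.6496) = 49.31 nmi
J: √((-111.75)² + (-171.04)²) = √(12488.0625 + 29254.6816) = 204.31 nmi
K: √((25.77)² + (-70.11)²) = √(664.0929 + 4915.4121) = 74.70 nmi
L: √((-108.61)² + (-82.38)²) = √(11796.1321 + 6786.4644) = 136.32 nmi
M: √((-208.50)² + (-120.74)²) = √(43472.2500 + 14578.1476) = 240.94 nmi
N: √((-192.85)² + (-78.09)²) = √(37191.1225 + 6098.0481) = 208.06 nmi
Minimum: A at 38.89 nmi.

A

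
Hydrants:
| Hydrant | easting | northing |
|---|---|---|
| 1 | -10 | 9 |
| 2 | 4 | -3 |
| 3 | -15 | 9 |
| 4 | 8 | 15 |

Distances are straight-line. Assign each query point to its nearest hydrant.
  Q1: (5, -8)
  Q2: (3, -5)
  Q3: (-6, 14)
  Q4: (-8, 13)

Q1 at (5, -8):
  1: √((-15)² + (17)²) = √(225.000 + 289.000) = 22.7
  2: √((-1)² + (5)²) = √(1.000 + 25.000) = 5.1
  3: √((-20)² + (17)²) = √(400.000 + 289.000) = 26.2
  4: √((3)² + (23)²) = √(9.000 + 529.000) = 23.2
  → nearest: 2 (5.1)
Q2 at (3, -5):
  1: √((-13)² + (14)²) = √(169.000 + 196.000) = 19.1
  2: √((1)² + (2)²) = √(1.000 + 4.000) = 2.2
  3: √((-18)² + (14)²) = √(324.000 + 196.000) = 22.8
  4: √((5)² + (20)²) = √(25.000 + 400.000) = 20.6
  → nearest: 2 (2.2)
Q3 at (-6, 14):
  1: √((-4)² + (-5)²) = √(16.000 + 25.000) = 6.4
  2: √((10)² + (-17)²) = √(100.000 + 289.000) = 19.7
  3: √((-9)² + (-5)²) = √(81.000 + 25.000) = 10.3
  4: √((14)² + (1)²) = √(196.000 + 1.000) = 14.0
  → nearest: 1 (6.4)
Q4 at (-8, 13):
  1: √((-2)² + (-4)²) = √(4.000 + 16.000) = 4.5
  2: √((12)² + (-16)²) = √(144.000 + 256.000) = 20.0
  3: √((-7)² + (-4)²) = √(49.000 + 16.000) = 8.1
  4: √((16)² + (2)²) = √(256.000 + 4.000) = 16.1
  → nearest: 1 (4.5)

Q1→2; Q2→2; Q3→1; Q4→1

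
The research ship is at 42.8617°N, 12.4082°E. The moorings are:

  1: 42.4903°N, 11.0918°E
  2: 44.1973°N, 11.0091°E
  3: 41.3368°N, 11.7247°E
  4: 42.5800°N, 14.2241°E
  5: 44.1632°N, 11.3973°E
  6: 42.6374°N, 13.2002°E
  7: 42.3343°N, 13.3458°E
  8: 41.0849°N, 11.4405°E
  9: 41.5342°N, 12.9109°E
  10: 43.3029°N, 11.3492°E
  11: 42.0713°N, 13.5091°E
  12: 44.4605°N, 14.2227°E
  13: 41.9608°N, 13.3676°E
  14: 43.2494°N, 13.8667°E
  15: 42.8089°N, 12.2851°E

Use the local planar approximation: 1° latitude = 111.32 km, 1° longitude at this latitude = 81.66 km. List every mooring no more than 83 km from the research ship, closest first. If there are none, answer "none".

Distances from 42.8617°N, 12.4082°E:
1: 115.1738 km
2: 187.5063 km
3: 178.6924 km
4: 151.5659 km
5: 166.7501 km
6: 69.3273 km
7: 96.4831 km
8: 212.9947 km
9: 153.3730 km
10: 99.4518 km
11: 125.7922 km
12: 231.5843 km
13: 127.2619 km
14: 126.6797 km
15: 11.6446 km
Threshold 83 km: 15 (11.6446 km), 6 (69.3273 km) are within range.

15, 6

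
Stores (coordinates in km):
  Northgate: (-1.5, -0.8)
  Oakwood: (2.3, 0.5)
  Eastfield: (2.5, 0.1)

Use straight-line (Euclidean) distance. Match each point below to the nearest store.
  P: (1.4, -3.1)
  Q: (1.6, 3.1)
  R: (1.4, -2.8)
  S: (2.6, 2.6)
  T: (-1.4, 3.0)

P at (1.4, -3.1):
  Northgate: √((-2.9)² + (2.3)²) = √(8.4100 + 5.2900) = 3.70 km
  Oakwood: √((0.9)² + (3.6)²) = √(0.8100 + 12.9600) = 3.71 km
  Eastfield: √((1.1)² + (3.2)²) = √(1.2100 + 10.2400) = 3.38 km
  → nearest: Eastfield (3.38 km)
Q at (1.6, 3.1):
  Northgate: √((-3.1)² + (-3.9)²) = √(9.6100 + 15.2100) = 4.98 km
  Oakwood: √((0.7)² + (-2.6)²) = √(0.4900 + 6.7600) = 2.69 km
  Eastfield: √((0.9)² + (-3.0)²) = √(0.8100 + 9.0000) = 3.13 km
  → nearest: Oakwood (2.69 km)
R at (1.4, -2.8):
  Northgate: √((-2.9)² + (2.0)²) = √(8.4100 + 4.0000) = 3.52 km
  Oakwood: √((0.9)² + (3.3)²) = √(0.8100 + 10.8900) = 3.42 km
  Eastfield: √((1.1)² + (2.9)²) = √(1.2100 + 8.4100) = 3.10 km
  → nearest: Eastfield (3.10 km)
S at (2.6, 2.6):
  Northgate: √((-4.1)² + (-3.4)²) = √(16.8100 + 11.5600) = 5.33 km
  Oakwood: √((-0.3)² + (-2.1)²) = √(0.0900 + 4.4100) = 2.12 km
  Eastfield: √((-0.1)² + (-2.5)²) = √(0.0100 + 6.2500) = 2.50 km
  → nearest: Oakwood (2.12 km)
T at (-1.4, 3.0):
  Northgate: √((-0.1)² + (-3.8)²) = √(0.0100 + 14.4400) = 3.80 km
  Oakwood: √((3.7)² + (-2.5)²) = √(13.6900 + 6.2500) = 4.47 km
  Eastfield: √((3.9)² + (-2.9)²) = √(15.2100 + 8.4100) = 4.86 km
  → nearest: Northgate (3.80 km)

P→Eastfield; Q→Oakwood; R→Eastfield; S→Oakwood; T→Northgate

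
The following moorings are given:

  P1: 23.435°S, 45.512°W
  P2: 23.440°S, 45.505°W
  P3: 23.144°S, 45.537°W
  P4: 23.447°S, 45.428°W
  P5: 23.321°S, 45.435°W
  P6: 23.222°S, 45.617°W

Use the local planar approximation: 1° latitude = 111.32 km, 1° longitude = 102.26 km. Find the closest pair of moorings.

Pairwise distances:
P1–P2: √((-0.005·111.32)² + (0.007·102.26)²) = √(0.30980 + 0.51240) = 0.907 km
P1–P3: √((0.291·111.32)² + (-0.025·102.26)²) = √(1049.37901 + 6.53569) = 32.495 km
P1–P4: √((-0.012·111.32)² + (0.084·102.26)²) = √(1.78447 + 73.78535) = 8.693 km
P1–P5: √((0.114·111.32)² + (0.077·102.26)²) = √(161.04828 + 62.00019) = 14.935 km
P1–P6: √((0.213·111.32)² + (-0.105·102.26)²) = √(562.21911 + 115.28961) = 26.029 km
P2–P3: √((0.296·111.32)² + (-0.032·102.26)²) = √(1085.74995 + 10.70808) = 33.113 km
P2–P4: √((-0.007·111.32)² + (0.077·102.26)²) = √(0.60721 + 62.00019) = 7.912 km
P2–P5: √((0.119·111.32)² + (0.070·102.26)²) = √(175.48513 + 51.23983) = 15.057 km
P2–P6: √((0.218·111.32)² + (-0.112·102.26)²) = √(588.92418 + 131.17396) = 26.835 km
P3–P4: √((-0.303·111.32)² + (0.109·102.26)²) = √(1137.71020 + 124.24090) = 35.524 km
P3–P5: √((-0.177·111.32)² + (0.102·102.26)²) = √(388.23343 + 108.79575) = 22.294 km
P3–P6: √((-0.078·111.32)² + (-0.080·102.26)²) = √(75.39379 + 66.92549) = 11.930 km
P4–P5: √((0.126·111.32)² + (-0.007·102.26)²) = √(196.73765 + 0.51240) = 14.045 km
P4–P6: √((0.225·111.32)² + (-0.189·102.26)²) = √(627.35221 + 373.53834) = 31.637 km
P5–P6: √((0.099·111.32)² + (-0.182·102.26)²) = √(121.45539 + 346.38123) = 21.630 km
Closest pair: P1–P2 at 0.907 km.

P1 and P2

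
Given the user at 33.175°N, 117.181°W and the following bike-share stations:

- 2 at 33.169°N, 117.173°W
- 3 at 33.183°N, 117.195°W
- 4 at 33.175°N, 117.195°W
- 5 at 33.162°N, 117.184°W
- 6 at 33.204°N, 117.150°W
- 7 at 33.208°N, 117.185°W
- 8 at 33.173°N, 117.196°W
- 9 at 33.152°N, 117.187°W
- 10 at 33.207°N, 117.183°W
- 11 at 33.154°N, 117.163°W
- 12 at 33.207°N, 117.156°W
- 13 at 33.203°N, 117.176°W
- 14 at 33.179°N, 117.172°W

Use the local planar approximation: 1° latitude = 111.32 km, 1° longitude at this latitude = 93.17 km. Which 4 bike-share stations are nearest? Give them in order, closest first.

14, 2, 4, 8

Distances from 33.175°N, 117.181°W:
2: √((-0.006·111.32)² + (0.008·93.17)²) = √(0.44612 + 0.55556) = 1.001 km
3: √((0.008·111.32)² + (-0.014·93.17)²) = √(0.79310 + 1.70141) = 1.579 km
4: √((0.000·111.32)² + (-0.014·93.17)²) = √(0.00000 + 1.70141) = 1.304 km
5: √((-0.013·111.32)² + (-0.003·93.17)²) = √(2.09427 + 0.07813) = 1.474 km
6: √((0.029·111.32)² + (0.031·93.17)²) = √(10.42179 + 8.34210) = 4.332 km
7: √((0.033·111.32)² + (-0.004·93.17)²) = √(13.49504 + 0.13889) = 3.692 km
8: √((-0.002·111.32)² + (-0.015·93.17)²) = √(0.04957 + 1.95315) = 1.415 km
9: √((-0.023·111.32)² + (-0.006·93.17)²) = √(6.55544 + 0.31250) = 2.621 km
10: √((0.032·111.32)² + (-0.002·93.17)²) = √(12.68955 + 0.03472) = 3.567 km
11: √((-0.021·111.32)² + (0.018·93.17)²) = √(5.46493 + 2.81253) = 2.877 km
12: √((0.032·111.32)² + (0.025·93.17)²) = √(12.68955 + 5.42541) = 4.256 km
13: √((0.028·111.32)² + (0.005·93.17)²) = √(9.71544 + 0.21702) = 3.152 km
14: √((0.004·111.32)² + (0.009·93.17)²) = √(0.19827 + 0.70313) = 0.949 km
Sorted: 14 (0.949 km) < 2 (1.001 km) < 4 (1.304 km) < 8 (1.415 km) < 5 (1.474 km) < 3 (1.579 km) < …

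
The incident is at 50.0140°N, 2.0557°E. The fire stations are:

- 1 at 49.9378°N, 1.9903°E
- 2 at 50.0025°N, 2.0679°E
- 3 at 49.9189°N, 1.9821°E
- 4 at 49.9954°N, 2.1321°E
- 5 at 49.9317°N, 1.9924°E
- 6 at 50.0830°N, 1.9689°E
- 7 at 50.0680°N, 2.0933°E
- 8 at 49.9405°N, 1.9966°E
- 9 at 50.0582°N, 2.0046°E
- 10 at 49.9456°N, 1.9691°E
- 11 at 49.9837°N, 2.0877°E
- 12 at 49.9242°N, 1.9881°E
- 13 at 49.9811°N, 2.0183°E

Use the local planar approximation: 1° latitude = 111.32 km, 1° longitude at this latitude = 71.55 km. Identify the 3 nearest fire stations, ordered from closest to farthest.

Distances from 50.0140°N, 2.0557°E:
1: 9.6877 km
2: 1.5495 km
3: 11.8240 km
4: 5.8454 km
5: 10.2200 km
6: 9.8777 km
7: 6.5858 km
8: 9.2101 km
9: 6.1301 km
10: 9.8169 km
11: 4.0767 km
12: 11.1052 km
13: 4.5359 km
Sorted: 2 (1.5495 km) < 11 (4.0767 km) < 13 (4.5359 km) < 4 (5.8454 km) < 9 (6.1301 km) < …

2, 11, 13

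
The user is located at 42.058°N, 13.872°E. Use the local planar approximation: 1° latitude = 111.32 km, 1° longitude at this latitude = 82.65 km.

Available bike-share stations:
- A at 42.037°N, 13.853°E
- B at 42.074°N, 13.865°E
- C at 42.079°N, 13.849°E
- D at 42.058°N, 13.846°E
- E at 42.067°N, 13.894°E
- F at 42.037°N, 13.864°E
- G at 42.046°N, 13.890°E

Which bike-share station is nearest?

Distances from 42.058°N, 13.872°E:
A: √((-0.021·111.32)² + (-0.019·82.65)²) = √(5.46493 + 2.46600) = 2.816 km
B: √((0.016·111.32)² + (-0.007·82.65)²) = √(3.17239 + 0.33472) = 1.873 km
C: √((0.021·111.32)² + (-0.023·82.65)²) = √(5.46493 + 3.61361) = 3.013 km
D: √((0.000·111.32)² + (-0.026·82.65)²) = √(0.00000 + 4.61777) = 2.149 km
E: √((0.009·111.32)² + (0.022·82.65)²) = √(1.00376 + 3.30621) = 2.076 km
F: √((-0.021·111.32)² + (-0.008·82.65)²) = √(5.46493 + 0.43719) = 2.429 km
G: √((-0.012·111.32)² + (0.018·82.65)²) = √(1.78447 + 2.21325) = 1.999 km
Minimum: B at 1.873 km.

B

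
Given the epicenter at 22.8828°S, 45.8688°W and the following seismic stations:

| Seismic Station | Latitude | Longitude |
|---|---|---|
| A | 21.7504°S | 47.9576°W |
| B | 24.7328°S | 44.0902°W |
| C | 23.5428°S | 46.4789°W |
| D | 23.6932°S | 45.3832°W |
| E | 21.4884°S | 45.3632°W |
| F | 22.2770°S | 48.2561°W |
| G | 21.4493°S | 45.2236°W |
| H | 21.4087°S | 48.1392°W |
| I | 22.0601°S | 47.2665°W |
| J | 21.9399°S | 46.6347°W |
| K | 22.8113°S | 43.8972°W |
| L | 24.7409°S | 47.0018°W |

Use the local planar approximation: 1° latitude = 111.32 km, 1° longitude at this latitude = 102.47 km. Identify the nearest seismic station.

Distances from 22.8828°S, 45.8688°W:
A: √((1.1324·111.32)² + (-2.0888·102.47)²) = √(15890.812990 + 45812.837355) = 248.4022 km
B: √((-1.8500·111.32)² + (1.7786·102.47)²) = √(42412.107364 + 33216.207769) = 275.0060 km
C: √((-0.6600·111.32)² + (-0.6101·102.47)²) = √(5398.017229 + 3908.368662) = 96.4696 km
D: √((-0.8104·111.32)² + (0.4856·102.47)²) = √(8138.516720 + 2476.001073) = 103.0268 km
E: √((1.3944·111.32)² + (0.5056·102.47)²) = √(24094.678929 + 2684.155073) = 163.6424 km
F: √((0.6058·111.32)² + (-2.3873·102.47)²) = √(4547.837447 + 59842.188594) = 253.7519 km
G: √((1.4335·111.32)² + (0.6452·102.47)²) = √(25464.889143 + 4371.013923) = 172.7307 km
H: √((1.4741·111.32)² + (-2.2704·102.47)²) = √(26927.763709 + 54125.039791) = 284.6977 km
I: √((0.8227·111.32)² + (-1.3977·102.47)²) = √(8387.439295 + 20512.632660) = 170.0002 km
J: √((0.9429·111.32)² + (-0.7659·102.47)²) = √(11017.363203 + 6159.388693) = 131.0601 km
K: √((0.0715·111.32)² + (1.9716·102.47)²) = √(63.351730 + 40816.061099) = 202.1866 km
L: √((-1.8581·111.32)² + (-1.1330·102.47)²) = √(42784.312920 + 13478.864024) = 237.1986 km
Minimum: C at 96.4696 km.

C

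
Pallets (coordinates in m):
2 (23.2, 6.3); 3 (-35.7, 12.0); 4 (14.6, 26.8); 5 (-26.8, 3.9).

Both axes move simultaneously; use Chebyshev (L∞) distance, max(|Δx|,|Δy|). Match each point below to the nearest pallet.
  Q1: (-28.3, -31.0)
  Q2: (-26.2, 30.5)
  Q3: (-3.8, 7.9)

Q1→5; Q2→3; Q3→4

Q1 at (-28.3, -31.0):
  2: 51.5 m
  3: 43.0 m
  4: 57.8 m
  5: 34.9 m
  → nearest: 5 (34.9 m)
Q2 at (-26.2, 30.5):
  2: 49.4 m
  3: 18.5 m
  4: 40.8 m
  5: 26.6 m
  → nearest: 3 (18.5 m)
Q3 at (-3.8, 7.9):
  2: 27.0 m
  3: 31.9 m
  4: 18.9 m
  5: 23.0 m
  → nearest: 4 (18.9 m)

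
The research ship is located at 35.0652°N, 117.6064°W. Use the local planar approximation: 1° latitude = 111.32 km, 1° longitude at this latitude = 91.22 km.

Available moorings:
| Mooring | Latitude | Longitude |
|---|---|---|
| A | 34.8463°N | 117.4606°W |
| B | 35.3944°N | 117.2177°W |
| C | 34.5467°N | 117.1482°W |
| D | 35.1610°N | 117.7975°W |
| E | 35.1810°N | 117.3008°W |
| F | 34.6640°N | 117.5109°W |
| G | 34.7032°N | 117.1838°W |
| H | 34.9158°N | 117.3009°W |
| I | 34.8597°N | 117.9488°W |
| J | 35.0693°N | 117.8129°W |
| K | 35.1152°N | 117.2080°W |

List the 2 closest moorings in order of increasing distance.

J, D

Distances from 35.0652°N, 117.6064°W:
A: √((-0.2189·111.32)² + (0.1458·91.22)²) = √(593.796890 + 176.886702) = 27.7612 km
B: √((0.3292·111.32)² + (0.3887·91.22)²) = √(1342.969187 + 1257.214025) = 50.9920 km
C: √((-0.5185·111.32)² + (0.4582·91.22)²) = √(3331.531445 + 1746.989543) = 71.2637 km
D: √((0.0958·111.32)² + (-0.1911·91.22)²) = √(113.730622 + 303.879575) = 20.4355 km
E: √((0.1158·111.32)² + (0.3056·91.22)²) = √(166.174168 + 777.117762) = 30.7131 km
F: √((-0.4012·111.32)² + (0.0955·91.22)²) = √(1994.657085 + 75.890406) = 45.5033 km
G: √((-0.3620·111.32)² + (0.4226·91.22)²) = √(1623.915909 + 1486.069501) = 55.7672 km
H: √((-0.1494·111.32)² + (0.3055·91.22)²) = √(276.597080 + 776.609261) = 32.4531 km
I: √((-0.2055·111.32)² + (-0.3424·91.22)²) = √(523.323272 + 975.545765) = 38.7152 km
J: √((0.0041·111.32)² + (-0.2065·91.22)²) = √(0.208312 + 354.829932) = 18.8425 km
K: √((0.0500·111.32)² + (0.3984·91.22)²) = √(30.980356 + 1320.744453) = 36.7658 km
Sorted: J (18.8425 km) < D (20.4355 km) < A (27.7612 km) < E (30.7131 km) < …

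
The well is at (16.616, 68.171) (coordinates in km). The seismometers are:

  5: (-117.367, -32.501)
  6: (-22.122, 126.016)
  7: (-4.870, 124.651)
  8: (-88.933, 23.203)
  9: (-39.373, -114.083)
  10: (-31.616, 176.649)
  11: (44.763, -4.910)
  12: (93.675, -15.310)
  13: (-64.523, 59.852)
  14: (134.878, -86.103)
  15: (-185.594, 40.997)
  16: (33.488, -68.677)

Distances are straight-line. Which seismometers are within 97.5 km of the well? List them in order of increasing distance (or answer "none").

7, 6, 11, 13

Distances from (16.616, 68.171):
5: 167.590 km
6: 69.618 km
7: 60.429 km
8: 114.729 km
9: 190.660 km
10: 118.717 km
11: 78.314 km
12: 113.610 km
13: 81.564 km
14: 194.387 km
15: 204.028 km
16: 137.884 km
Threshold 97.5 km: 7 (60.429 km), 6 (69.618 km), 11 (78.314 km), 13 (81.564 km) are within range.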